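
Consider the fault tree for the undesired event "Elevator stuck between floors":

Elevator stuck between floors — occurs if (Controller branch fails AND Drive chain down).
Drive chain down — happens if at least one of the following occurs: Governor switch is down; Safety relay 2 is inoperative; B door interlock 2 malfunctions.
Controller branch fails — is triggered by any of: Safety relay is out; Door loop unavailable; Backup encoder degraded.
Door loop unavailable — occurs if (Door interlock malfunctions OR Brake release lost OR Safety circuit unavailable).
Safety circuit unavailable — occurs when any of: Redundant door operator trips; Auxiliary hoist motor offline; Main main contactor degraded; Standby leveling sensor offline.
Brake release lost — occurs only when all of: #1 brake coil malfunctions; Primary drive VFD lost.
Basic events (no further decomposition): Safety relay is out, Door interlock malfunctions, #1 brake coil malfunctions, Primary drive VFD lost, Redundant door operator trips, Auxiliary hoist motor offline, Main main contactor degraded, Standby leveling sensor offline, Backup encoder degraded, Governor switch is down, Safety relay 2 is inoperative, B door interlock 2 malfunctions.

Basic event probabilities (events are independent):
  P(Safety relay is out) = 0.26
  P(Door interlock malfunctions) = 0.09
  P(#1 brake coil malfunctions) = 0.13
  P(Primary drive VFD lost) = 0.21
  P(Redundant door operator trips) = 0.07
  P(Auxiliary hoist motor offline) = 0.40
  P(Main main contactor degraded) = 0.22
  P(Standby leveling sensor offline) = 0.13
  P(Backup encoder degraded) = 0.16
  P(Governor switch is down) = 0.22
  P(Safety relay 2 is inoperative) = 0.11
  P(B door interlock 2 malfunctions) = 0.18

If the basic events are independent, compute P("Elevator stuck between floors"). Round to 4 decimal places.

P(Brake release lost) [AND] = 0.13 × 0.21 = 0.027300
P(Safety circuit unavailable) [OR] = 1 − (1−0.07) × (1−0.40) × (1−0.22) × (1−0.13) = 0.621341
P(Door loop unavailable) [OR] = 1 − (1−0.09) × (1−0.027300) × (1−0.621341) = 0.664827
P(Controller branch fails) [OR] = 1 − (1−0.26) × (1−0.664827) × (1−0.16) = 0.791656
P(Drive chain down) [OR] = 1 − (1−0.22) × (1−0.11) × (1−0.18) = 0.430756
P(Elevator stuck between floors) [AND] = 0.791656 × 0.430756 = 0.341011
Rounded to 4 decimal places: P(Elevator stuck between floors) ≈ 0.3410.

0.3410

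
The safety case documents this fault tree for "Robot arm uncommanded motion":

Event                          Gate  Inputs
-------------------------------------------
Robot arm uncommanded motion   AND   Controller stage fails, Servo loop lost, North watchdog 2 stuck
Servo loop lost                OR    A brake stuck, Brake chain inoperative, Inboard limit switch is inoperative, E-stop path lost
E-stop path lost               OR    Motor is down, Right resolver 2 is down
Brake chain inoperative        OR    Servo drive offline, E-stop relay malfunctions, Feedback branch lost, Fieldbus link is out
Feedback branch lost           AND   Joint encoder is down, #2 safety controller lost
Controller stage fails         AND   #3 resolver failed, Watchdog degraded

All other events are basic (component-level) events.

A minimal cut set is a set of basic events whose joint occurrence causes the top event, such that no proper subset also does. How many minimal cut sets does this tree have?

Controller stage fails [AND]: one cut set from each child combined → 1 × 1 = 1 cut set(s).
Feedback branch lost [AND]: one cut set from each child combined → 1 × 1 = 1 cut set(s).
Brake chain inoperative [OR]: union of children's cut sets → 4 cut set(s).
E-stop path lost [OR]: union of children's cut sets → 2 cut set(s).
Servo loop lost [OR]: union of children's cut sets → 8 cut set(s).
Robot arm uncommanded motion [AND]: one cut set from each child combined → 1 × 8 × 1 = 8 cut set(s).
Minimal cut sets: {#3 resolver failed, A brake stuck, North watchdog 2 stuck, Watchdog degraded}; {#3 resolver failed, North watchdog 2 stuck, Servo drive offline, Watchdog degraded}; {#3 resolver failed, E-stop relay malfunctions, North watchdog 2 stuck, Watchdog degraded}; {#2 safety controller lost, #3 resolver failed, Joint encoder is down, North watchdog 2 stuck, Watchdog degraded}; {#3 resolver failed, Fieldbus link is out, North watchdog 2 stuck, Watchdog degraded}; {#3 resolver failed, Inboard limit switch is inoperative, North watchdog 2 stuck, Watchdog degraded}; {#3 resolver failed, Motor is down, North watchdog 2 stuck, Watchdog degraded}; {#3 resolver failed, North watchdog 2 stuck, Right resolver 2 is down, Watchdog degraded}.

8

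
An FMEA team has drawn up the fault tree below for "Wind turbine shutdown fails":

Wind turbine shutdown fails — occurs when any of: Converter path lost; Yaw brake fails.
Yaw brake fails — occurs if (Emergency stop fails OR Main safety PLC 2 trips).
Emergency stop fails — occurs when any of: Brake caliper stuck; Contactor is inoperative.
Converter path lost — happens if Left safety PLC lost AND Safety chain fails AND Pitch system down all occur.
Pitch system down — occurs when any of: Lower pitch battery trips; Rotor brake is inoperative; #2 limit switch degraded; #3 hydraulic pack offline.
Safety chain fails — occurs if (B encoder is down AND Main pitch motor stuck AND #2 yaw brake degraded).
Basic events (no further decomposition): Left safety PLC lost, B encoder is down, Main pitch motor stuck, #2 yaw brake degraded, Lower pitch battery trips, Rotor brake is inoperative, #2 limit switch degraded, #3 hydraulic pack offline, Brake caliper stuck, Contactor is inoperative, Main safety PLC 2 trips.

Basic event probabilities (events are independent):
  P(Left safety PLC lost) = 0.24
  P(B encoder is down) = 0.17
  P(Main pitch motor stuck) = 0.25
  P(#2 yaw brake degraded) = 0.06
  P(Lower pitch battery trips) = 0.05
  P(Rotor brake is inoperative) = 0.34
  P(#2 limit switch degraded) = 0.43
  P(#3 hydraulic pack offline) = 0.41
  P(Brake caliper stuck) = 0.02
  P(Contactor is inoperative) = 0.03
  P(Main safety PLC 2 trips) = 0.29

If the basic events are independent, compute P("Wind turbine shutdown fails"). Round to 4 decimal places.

P(Safety chain fails) [AND] = 0.17 × 0.25 × 0.06 = 0.002550
P(Pitch system down) [OR] = 1 − (1−0.05) × (1−0.34) × (1−0.43) × (1−0.41) = 0.789140
P(Converter path lost) [AND] = 0.24 × 0.002550 × 0.789140 = 0.000483
P(Emergency stop fails) [OR] = 1 − (1−0.02) × (1−0.03) = 0.049400
P(Yaw brake fails) [OR] = 1 − (1−0.049400) × (1−0.29) = 0.325074
P(Wind turbine shutdown fails) [OR] = 1 − (1−0.000483) × (1−0.325074) = 0.325400
Rounded to 4 decimal places: P(Wind turbine shutdown fails) ≈ 0.3254.

0.3254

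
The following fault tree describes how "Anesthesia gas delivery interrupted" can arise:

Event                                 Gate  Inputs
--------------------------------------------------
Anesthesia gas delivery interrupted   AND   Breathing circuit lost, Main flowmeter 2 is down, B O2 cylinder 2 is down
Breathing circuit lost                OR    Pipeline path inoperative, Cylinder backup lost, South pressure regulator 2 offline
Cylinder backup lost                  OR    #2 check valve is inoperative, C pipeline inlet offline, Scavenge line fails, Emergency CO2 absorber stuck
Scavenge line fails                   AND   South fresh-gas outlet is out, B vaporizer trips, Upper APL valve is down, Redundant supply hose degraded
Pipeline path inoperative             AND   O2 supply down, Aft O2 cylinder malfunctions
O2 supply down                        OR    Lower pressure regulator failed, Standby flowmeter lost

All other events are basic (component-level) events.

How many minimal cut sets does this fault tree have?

7

O2 supply down [OR]: union of children's cut sets → 2 cut set(s).
Pipeline path inoperative [AND]: one cut set from each child combined → 2 × 1 = 2 cut set(s).
Scavenge line fails [AND]: one cut set from each child combined → 1 × 1 × 1 × 1 = 1 cut set(s).
Cylinder backup lost [OR]: union of children's cut sets → 4 cut set(s).
Breathing circuit lost [OR]: union of children's cut sets → 7 cut set(s).
Anesthesia gas delivery interrupted [AND]: one cut set from each child combined → 7 × 1 × 1 = 7 cut set(s).
Minimal cut sets: {Aft O2 cylinder malfunctions, B O2 cylinder 2 is down, Lower pressure regulator failed, Main flowmeter 2 is down}; {Aft O2 cylinder malfunctions, B O2 cylinder 2 is down, Main flowmeter 2 is down, Standby flowmeter lost}; {#2 check valve is inoperative, B O2 cylinder 2 is down, Main flowmeter 2 is down}; {B O2 cylinder 2 is down, C pipeline inlet offline, Main flowmeter 2 is down}; {B O2 cylinder 2 is down, B vaporizer trips, Main flowmeter 2 is down, Redundant supply hose degraded, South fresh-gas outlet is out, Upper APL valve is down}; {B O2 cylinder 2 is down, Emergency CO2 absorber stuck, Main flowmeter 2 is down}; {B O2 cylinder 2 is down, Main flowmeter 2 is down, South pressure regulator 2 offline}.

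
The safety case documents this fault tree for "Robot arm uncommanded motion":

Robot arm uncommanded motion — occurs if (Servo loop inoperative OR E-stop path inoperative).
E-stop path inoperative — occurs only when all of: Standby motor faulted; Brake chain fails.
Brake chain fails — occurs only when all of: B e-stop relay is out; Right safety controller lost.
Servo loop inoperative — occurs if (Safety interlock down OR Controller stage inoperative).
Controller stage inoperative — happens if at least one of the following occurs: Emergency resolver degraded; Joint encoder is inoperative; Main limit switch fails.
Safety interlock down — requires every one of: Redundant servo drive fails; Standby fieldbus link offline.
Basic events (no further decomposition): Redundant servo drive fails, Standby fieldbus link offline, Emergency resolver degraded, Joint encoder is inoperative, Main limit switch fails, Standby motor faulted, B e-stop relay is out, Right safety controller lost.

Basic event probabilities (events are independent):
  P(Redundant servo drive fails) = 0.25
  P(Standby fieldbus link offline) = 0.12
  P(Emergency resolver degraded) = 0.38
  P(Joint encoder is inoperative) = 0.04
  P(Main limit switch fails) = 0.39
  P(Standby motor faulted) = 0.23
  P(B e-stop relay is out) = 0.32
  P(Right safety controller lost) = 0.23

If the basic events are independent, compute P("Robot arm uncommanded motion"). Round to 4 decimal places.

0.6538

P(Safety interlock down) [AND] = 0.25 × 0.12 = 0.030000
P(Controller stage inoperative) [OR] = 1 − (1−0.38) × (1−0.04) × (1−0.39) = 0.636928
P(Servo loop inoperative) [OR] = 1 − (1−0.030000) × (1−0.636928) = 0.647820
P(Brake chain fails) [AND] = 0.32 × 0.23 = 0.073600
P(E-stop path inoperative) [AND] = 0.23 × 0.073600 = 0.016928
P(Robot arm uncommanded motion) [OR] = 1 − (1−0.647820) × (1−0.016928) = 0.653782
Rounded to 4 decimal places: P(Robot arm uncommanded motion) ≈ 0.6538.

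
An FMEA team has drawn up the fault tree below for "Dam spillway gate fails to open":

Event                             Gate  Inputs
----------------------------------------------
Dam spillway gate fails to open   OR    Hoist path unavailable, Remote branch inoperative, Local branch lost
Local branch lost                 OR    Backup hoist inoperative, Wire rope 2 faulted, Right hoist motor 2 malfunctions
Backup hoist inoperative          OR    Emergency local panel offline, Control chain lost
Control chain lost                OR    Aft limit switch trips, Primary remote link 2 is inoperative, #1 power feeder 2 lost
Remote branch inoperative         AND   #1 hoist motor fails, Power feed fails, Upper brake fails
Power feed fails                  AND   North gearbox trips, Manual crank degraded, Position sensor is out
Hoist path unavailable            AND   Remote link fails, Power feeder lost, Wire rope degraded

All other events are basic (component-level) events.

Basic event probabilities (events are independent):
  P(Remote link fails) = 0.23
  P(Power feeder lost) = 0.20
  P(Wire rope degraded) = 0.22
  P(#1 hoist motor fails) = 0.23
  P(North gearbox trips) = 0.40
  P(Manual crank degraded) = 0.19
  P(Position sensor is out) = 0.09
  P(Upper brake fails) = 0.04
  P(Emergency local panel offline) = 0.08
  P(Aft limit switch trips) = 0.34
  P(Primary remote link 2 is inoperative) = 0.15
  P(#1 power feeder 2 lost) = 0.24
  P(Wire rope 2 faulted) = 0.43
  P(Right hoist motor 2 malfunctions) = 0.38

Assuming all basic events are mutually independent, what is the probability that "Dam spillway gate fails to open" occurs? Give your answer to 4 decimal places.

0.8628

P(Hoist path unavailable) [AND] = 0.23 × 0.20 × 0.22 = 0.010120
P(Power feed fails) [AND] = 0.40 × 0.19 × 0.09 = 0.006840
P(Remote branch inoperative) [AND] = 0.23 × 0.006840 × 0.04 = 0.000063
P(Control chain lost) [OR] = 1 − (1−0.34) × (1−0.15) × (1−0.24) = 0.573640
P(Backup hoist inoperative) [OR] = 1 − (1−0.08) × (1−0.573640) = 0.607749
P(Local branch lost) [OR] = 1 − (1−0.607749) × (1−0.43) × (1−0.38) = 0.861378
P(Dam spillway gate fails to open) [OR] = 1 − (1−0.010120) × (1−0.000063) × (1−0.861378) = 0.862789
Rounded to 4 decimal places: P(Dam spillway gate fails to open) ≈ 0.8628.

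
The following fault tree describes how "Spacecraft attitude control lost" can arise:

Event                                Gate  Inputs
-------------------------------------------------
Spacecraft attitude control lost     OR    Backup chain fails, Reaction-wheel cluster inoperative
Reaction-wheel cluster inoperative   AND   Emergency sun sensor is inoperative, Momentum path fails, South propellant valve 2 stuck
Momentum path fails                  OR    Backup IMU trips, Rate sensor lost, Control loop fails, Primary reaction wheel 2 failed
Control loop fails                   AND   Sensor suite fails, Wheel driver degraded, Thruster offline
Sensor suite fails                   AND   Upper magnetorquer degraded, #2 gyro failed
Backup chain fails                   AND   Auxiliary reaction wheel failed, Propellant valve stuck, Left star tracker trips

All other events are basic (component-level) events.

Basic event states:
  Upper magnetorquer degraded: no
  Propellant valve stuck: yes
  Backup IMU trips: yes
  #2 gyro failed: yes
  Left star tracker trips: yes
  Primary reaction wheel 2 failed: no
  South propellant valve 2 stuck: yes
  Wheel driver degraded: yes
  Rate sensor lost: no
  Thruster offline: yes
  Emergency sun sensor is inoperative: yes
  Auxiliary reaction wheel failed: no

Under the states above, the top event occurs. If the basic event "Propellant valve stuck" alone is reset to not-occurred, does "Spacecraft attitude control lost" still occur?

Yes

Counterfactual: set "Propellant valve stuck" to not occurred.
Backup chain fails [AND]: Auxiliary reaction wheel failed=not, Propellant valve stuck=not, Left star tracker trips=occurs → not all inputs occur → does not occur.
Sensor suite fails [AND]: Upper magnetorquer degraded=not, #2 gyro failed=occurs → not all inputs occur → does not occur.
Control loop fails [AND]: Sensor suite fails=not, Wheel driver degraded=occurs, Thruster offline=occurs → not all inputs occur → does not occur.
Momentum path fails [OR]: Backup IMU trips=occurs, Rate sensor lost=not, Control loop fails=not, Primary reaction wheel 2 failed=not → at least one input occurs → occurs.
Reaction-wheel cluster inoperative [AND]: Emergency sun sensor is inoperative=occurs, Momentum path fails=occurs, South propellant valve 2 stuck=occurs → all inputs occur → occurs.
Spacecraft attitude control lost [OR]: Backup chain fails=not, Reaction-wheel cluster inoperative=occurs → at least one input occurs → occurs.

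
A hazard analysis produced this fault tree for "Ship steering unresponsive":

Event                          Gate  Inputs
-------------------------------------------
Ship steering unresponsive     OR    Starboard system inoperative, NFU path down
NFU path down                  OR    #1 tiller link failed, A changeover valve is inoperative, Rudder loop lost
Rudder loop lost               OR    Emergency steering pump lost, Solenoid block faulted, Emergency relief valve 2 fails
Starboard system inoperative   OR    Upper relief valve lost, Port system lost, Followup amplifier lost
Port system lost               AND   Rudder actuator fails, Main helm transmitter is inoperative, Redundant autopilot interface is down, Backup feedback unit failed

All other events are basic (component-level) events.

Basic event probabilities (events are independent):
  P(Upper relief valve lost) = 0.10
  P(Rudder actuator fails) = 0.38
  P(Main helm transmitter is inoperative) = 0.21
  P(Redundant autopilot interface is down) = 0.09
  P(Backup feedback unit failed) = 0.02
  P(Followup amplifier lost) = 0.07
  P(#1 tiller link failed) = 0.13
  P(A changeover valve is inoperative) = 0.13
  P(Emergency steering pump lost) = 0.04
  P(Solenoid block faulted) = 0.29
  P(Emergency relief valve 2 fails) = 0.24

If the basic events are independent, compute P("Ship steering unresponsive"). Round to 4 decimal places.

P(Port system lost) [AND] = 0.38 × 0.21 × 0.09 × 0.02 = 0.000144
P(Starboard system inoperative) [OR] = 1 − (1−0.10) × (1−0.000144) × (1−0.07) = 0.163121
P(Rudder loop lost) [OR] = 1 − (1−0.04) × (1−0.29) × (1−0.24) = 0.481984
P(NFU path down) [OR] = 1 − (1−0.13) × (1−0.13) × (1−0.481984) = 0.607914
P(Ship steering unresponsive) [OR] = 1 − (1−0.163121) × (1−0.607914) = 0.671871
Rounded to 4 decimal places: P(Ship steering unresponsive) ≈ 0.6719.

0.6719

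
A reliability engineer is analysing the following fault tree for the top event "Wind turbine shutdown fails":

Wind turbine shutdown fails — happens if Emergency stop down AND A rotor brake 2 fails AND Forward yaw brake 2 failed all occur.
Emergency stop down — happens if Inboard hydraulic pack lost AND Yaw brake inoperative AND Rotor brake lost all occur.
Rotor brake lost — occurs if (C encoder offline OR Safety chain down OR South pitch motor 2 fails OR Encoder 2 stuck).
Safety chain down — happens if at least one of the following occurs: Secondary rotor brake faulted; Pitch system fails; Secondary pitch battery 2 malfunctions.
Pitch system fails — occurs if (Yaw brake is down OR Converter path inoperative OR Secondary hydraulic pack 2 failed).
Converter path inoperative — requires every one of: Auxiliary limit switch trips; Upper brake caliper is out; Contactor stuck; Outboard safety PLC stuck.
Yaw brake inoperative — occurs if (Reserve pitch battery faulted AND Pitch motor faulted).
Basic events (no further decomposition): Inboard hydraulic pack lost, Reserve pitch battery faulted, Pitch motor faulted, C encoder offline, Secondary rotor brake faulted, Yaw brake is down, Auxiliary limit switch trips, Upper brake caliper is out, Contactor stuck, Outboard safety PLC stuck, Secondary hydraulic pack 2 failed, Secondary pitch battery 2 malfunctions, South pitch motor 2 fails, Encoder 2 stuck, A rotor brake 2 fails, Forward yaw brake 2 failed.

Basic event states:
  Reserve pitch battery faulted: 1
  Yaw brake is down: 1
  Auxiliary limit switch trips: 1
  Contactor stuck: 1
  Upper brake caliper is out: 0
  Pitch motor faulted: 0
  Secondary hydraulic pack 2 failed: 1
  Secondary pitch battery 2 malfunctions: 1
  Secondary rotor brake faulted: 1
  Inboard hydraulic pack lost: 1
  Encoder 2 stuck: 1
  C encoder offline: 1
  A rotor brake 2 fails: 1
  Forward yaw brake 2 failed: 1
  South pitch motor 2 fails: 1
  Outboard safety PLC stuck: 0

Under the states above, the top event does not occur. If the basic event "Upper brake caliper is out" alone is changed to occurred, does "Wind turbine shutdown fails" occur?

No

Counterfactual: set "Upper brake caliper is out" to occurred.
Yaw brake inoperative [AND]: Reserve pitch battery faulted=occurs, Pitch motor faulted=not → not all inputs occur → does not occur.
Converter path inoperative [AND]: Auxiliary limit switch trips=occurs, Upper brake caliper is out=occurs, Contactor stuck=occurs, Outboard safety PLC stuck=not → not all inputs occur → does not occur.
Pitch system fails [OR]: Yaw brake is down=occurs, Converter path inoperative=not, Secondary hydraulic pack 2 failed=occurs → at least one input occurs → occurs.
Safety chain down [OR]: Secondary rotor brake faulted=occurs, Pitch system fails=occurs, Secondary pitch battery 2 malfunctions=occurs → at least one input occurs → occurs.
Rotor brake lost [OR]: C encoder offline=occurs, Safety chain down=occurs, South pitch motor 2 fails=occurs, Encoder 2 stuck=occurs → at least one input occurs → occurs.
Emergency stop down [AND]: Inboard hydraulic pack lost=occurs, Yaw brake inoperative=not, Rotor brake lost=occurs → not all inputs occur → does not occur.
Wind turbine shutdown fails [AND]: Emergency stop down=not, A rotor brake 2 fails=occurs, Forward yaw brake 2 failed=occurs → not all inputs occur → does not occur.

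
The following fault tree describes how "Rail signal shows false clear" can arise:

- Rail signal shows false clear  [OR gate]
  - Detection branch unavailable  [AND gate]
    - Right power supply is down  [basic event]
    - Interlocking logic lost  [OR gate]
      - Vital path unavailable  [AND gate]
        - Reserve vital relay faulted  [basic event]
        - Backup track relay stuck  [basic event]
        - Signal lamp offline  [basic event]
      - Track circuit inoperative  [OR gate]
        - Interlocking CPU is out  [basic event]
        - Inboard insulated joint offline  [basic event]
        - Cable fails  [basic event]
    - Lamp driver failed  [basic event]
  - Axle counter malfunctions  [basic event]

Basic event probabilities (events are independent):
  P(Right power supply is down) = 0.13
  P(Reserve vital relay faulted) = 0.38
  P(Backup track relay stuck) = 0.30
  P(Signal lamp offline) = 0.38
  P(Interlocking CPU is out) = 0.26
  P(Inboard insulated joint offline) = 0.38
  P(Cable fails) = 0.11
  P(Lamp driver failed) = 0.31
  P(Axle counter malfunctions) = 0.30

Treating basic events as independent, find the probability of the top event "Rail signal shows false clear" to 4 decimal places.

0.3172

P(Vital path unavailable) [AND] = 0.38 × 0.30 × 0.38 = 0.043320
P(Track circuit inoperative) [OR] = 1 − (1−0.26) × (1−0.38) × (1−0.11) = 0.591668
P(Interlocking logic lost) [OR] = 1 − (1−0.043320) × (1−0.591668) = 0.609357
P(Detection branch unavailable) [AND] = 0.13 × 0.609357 × 0.31 = 0.024557
P(Rail signal shows false clear) [OR] = 1 − (1−0.024557) × (1−0.30) = 0.317190
Rounded to 4 decimal places: P(Rail signal shows false clear) ≈ 0.3172.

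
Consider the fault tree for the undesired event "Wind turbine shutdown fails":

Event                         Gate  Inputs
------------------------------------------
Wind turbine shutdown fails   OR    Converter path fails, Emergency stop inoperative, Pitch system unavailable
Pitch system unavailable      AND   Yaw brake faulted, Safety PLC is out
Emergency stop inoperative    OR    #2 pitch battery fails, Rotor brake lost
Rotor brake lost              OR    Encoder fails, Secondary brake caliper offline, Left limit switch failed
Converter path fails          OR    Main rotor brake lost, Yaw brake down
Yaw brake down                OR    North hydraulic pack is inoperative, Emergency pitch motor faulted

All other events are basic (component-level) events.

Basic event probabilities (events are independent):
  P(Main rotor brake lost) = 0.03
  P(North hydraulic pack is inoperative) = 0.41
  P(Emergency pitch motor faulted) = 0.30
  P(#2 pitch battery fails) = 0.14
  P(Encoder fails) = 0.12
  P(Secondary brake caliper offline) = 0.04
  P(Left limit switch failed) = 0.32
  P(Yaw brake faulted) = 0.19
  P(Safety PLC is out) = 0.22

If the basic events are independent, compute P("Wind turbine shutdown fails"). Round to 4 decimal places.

P(Yaw brake down) [OR] = 1 − (1−0.41) × (1−0.30) = 0.587000
P(Converter path fails) [OR] = 1 − (1−0.03) × (1−0.587000) = 0.599390
P(Rotor brake lost) [OR] = 1 − (1−0.12) × (1−0.04) × (1−0.32) = 0.425536
P(Emergency stop inoperative) [OR] = 1 − (1−0.14) × (1−0.425536) = 0.505961
P(Pitch system unavailable) [AND] = 0.19 × 0.22 = 0.041800
P(Wind turbine shutdown fails) [OR] = 1 − (1−0.599390) × (1−0.505961) × (1−0.041800) = 0.810356
Rounded to 4 decimal places: P(Wind turbine shutdown fails) ≈ 0.8104.

0.8104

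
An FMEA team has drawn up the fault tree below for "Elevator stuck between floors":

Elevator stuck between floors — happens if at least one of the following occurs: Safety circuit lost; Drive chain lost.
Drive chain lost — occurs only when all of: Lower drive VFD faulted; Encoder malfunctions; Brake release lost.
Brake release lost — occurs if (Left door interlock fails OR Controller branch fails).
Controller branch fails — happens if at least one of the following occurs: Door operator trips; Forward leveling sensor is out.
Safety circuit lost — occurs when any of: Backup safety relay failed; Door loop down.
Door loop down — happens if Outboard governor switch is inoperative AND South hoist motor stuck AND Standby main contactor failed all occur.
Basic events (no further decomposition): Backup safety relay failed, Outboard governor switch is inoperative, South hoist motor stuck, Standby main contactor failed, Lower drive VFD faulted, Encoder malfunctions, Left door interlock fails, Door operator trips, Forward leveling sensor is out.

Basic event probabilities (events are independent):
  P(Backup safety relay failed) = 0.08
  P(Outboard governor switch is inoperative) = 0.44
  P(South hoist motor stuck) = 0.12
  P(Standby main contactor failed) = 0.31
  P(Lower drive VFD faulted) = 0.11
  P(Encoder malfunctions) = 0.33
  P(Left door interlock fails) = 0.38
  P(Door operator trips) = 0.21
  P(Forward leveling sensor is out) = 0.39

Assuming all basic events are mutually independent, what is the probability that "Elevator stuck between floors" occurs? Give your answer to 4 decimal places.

P(Door loop down) [AND] = 0.44 × 0.12 × 0.31 = 0.016368
P(Safety circuit lost) [OR] = 1 − (1−0.08) × (1−0.016368) = 0.095059
P(Controller branch fails) [OR] = 1 − (1−0.21) × (1−0.39) = 0.518100
P(Brake release lost) [OR] = 1 − (1−0.38) × (1−0.518100) = 0.701222
P(Drive chain lost) [AND] = 0.11 × 0.33 × 0.701222 = 0.025454
P(Elevator stuck between floors) [OR] = 1 − (1−0.095059) × (1−0.025454) = 0.118093
Rounded to 4 decimal places: P(Elevator stuck between floors) ≈ 0.1181.

0.1181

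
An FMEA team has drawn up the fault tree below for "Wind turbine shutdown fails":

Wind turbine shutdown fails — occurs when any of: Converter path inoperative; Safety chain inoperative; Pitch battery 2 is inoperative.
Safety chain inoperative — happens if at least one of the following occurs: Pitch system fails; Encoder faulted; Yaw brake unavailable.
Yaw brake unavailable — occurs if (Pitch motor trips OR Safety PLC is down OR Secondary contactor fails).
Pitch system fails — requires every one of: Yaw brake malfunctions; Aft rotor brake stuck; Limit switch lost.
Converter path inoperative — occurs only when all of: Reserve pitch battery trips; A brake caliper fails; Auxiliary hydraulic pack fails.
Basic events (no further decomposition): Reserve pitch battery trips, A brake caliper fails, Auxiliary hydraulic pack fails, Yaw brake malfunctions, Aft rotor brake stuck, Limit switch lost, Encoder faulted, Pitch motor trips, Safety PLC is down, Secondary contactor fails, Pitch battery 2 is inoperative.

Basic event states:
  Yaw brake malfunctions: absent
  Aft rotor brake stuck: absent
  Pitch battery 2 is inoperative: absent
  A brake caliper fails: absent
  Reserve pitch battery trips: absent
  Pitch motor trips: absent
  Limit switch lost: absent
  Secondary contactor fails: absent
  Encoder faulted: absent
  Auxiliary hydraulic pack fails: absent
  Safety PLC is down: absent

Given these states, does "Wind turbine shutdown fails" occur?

Converter path inoperative [AND]: Reserve pitch battery trips=not, A brake caliper fails=not, Auxiliary hydraulic pack fails=not → not all inputs occur → does not occur.
Pitch system fails [AND]: Yaw brake malfunctions=not, Aft rotor brake stuck=not, Limit switch lost=not → not all inputs occur → does not occur.
Yaw brake unavailable [OR]: Pitch motor trips=not, Safety PLC is down=not, Secondary contactor fails=not → no input occurs → does not occur.
Safety chain inoperative [OR]: Pitch system fails=not, Encoder faulted=not, Yaw brake unavailable=not → no input occurs → does not occur.
Wind turbine shutdown fails [OR]: Converter path inoperative=not, Safety chain inoperative=not, Pitch battery 2 is inoperative=not → no input occurs → does not occur.

No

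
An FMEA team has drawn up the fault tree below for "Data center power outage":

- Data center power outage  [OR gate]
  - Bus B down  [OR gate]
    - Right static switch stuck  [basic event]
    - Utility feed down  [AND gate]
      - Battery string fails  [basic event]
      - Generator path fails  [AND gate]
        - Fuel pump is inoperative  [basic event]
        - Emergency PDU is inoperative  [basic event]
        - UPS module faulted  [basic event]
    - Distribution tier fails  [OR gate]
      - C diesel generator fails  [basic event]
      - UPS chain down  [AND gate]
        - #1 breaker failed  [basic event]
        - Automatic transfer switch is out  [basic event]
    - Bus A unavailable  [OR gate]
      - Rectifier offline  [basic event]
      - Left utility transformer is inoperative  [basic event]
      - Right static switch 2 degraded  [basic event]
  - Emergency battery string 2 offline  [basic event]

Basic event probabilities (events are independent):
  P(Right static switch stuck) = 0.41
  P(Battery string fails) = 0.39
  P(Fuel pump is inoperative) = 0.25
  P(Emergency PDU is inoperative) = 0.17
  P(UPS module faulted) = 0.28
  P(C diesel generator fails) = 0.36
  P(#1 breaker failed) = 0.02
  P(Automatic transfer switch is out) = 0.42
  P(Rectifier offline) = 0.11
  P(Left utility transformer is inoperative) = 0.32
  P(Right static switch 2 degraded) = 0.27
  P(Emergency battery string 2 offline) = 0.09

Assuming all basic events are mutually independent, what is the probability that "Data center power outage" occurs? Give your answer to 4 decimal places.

0.8502

P(Generator path fails) [AND] = 0.25 × 0.17 × 0.28 = 0.011900
P(Utility feed down) [AND] = 0.39 × 0.011900 = 0.004641
P(UPS chain down) [AND] = 0.02 × 0.42 = 0.008400
P(Distribution tier fails) [OR] = 1 − (1−0.36) × (1−0.008400) = 0.365376
P(Bus A unavailable) [OR] = 1 − (1−0.11) × (1−0.32) × (1−0.27) = 0.558204
P(Bus B down) [OR] = 1 − (1−0.41) × (1−0.004641) × (1−0.365376) × (1−0.558204) = 0.835347
P(Data center power outage) [OR] = 1 − (1−0.835347) × (1−0.09) = 0.850166
Rounded to 4 decimal places: P(Data center power outage) ≈ 0.8502.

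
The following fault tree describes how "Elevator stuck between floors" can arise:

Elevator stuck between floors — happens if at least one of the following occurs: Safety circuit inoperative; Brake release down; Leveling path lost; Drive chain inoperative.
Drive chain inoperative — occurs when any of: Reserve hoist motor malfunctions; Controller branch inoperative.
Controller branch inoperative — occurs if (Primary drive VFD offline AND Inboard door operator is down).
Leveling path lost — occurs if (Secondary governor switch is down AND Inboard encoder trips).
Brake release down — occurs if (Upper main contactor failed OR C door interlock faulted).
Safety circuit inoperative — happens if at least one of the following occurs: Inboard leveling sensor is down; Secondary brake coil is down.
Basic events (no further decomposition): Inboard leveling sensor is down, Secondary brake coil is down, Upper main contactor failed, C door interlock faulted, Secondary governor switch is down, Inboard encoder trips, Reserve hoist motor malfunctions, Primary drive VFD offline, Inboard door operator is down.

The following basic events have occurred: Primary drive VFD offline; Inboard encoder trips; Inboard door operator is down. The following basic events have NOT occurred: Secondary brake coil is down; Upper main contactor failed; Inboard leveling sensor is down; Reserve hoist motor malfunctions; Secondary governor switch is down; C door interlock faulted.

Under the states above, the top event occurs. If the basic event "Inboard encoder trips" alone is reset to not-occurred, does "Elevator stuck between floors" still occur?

Counterfactual: set "Inboard encoder trips" to not occurred.
Safety circuit inoperative [OR]: Inboard leveling sensor is down=not, Secondary brake coil is down=not → no input occurs → does not occur.
Brake release down [OR]: Upper main contactor failed=not, C door interlock faulted=not → no input occurs → does not occur.
Leveling path lost [AND]: Secondary governor switch is down=not, Inboard encoder trips=not → not all inputs occur → does not occur.
Controller branch inoperative [AND]: Primary drive VFD offline=occurs, Inboard door operator is down=occurs → all inputs occur → occurs.
Drive chain inoperative [OR]: Reserve hoist motor malfunctions=not, Controller branch inoperative=occurs → at least one input occurs → occurs.
Elevator stuck between floors [OR]: Safety circuit inoperative=not, Brake release down=not, Leveling path lost=not, Drive chain inoperative=occurs → at least one input occurs → occurs.

Yes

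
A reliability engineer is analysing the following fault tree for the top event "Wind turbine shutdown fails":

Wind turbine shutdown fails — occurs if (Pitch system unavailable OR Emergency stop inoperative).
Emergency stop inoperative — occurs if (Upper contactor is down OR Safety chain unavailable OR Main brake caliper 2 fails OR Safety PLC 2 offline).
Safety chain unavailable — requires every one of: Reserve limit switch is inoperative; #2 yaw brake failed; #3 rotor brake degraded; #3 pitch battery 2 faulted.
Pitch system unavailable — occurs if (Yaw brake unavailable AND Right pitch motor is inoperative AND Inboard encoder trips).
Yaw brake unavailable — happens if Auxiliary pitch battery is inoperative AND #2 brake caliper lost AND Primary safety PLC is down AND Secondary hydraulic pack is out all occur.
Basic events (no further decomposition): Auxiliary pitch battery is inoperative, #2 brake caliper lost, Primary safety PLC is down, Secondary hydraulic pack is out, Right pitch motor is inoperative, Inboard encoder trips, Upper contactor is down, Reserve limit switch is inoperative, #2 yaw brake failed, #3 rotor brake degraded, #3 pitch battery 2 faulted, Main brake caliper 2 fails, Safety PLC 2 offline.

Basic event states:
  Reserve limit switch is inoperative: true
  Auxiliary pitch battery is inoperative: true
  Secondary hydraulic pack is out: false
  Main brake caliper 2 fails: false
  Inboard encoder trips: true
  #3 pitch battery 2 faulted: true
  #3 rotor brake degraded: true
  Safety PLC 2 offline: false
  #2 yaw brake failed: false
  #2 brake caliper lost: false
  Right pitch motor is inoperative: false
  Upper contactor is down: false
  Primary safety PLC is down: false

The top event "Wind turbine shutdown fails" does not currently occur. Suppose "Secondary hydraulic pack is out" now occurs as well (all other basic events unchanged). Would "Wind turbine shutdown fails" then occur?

No

Counterfactual: set "Secondary hydraulic pack is out" to occurred.
Yaw brake unavailable [AND]: Auxiliary pitch battery is inoperative=occurs, #2 brake caliper lost=not, Primary safety PLC is down=not, Secondary hydraulic pack is out=occurs → not all inputs occur → does not occur.
Pitch system unavailable [AND]: Yaw brake unavailable=not, Right pitch motor is inoperative=not, Inboard encoder trips=occurs → not all inputs occur → does not occur.
Safety chain unavailable [AND]: Reserve limit switch is inoperative=occurs, #2 yaw brake failed=not, #3 rotor brake degraded=occurs, #3 pitch battery 2 faulted=occurs → not all inputs occur → does not occur.
Emergency stop inoperative [OR]: Upper contactor is down=not, Safety chain unavailable=not, Main brake caliper 2 fails=not, Safety PLC 2 offline=not → no input occurs → does not occur.
Wind turbine shutdown fails [OR]: Pitch system unavailable=not, Emergency stop inoperative=not → no input occurs → does not occur.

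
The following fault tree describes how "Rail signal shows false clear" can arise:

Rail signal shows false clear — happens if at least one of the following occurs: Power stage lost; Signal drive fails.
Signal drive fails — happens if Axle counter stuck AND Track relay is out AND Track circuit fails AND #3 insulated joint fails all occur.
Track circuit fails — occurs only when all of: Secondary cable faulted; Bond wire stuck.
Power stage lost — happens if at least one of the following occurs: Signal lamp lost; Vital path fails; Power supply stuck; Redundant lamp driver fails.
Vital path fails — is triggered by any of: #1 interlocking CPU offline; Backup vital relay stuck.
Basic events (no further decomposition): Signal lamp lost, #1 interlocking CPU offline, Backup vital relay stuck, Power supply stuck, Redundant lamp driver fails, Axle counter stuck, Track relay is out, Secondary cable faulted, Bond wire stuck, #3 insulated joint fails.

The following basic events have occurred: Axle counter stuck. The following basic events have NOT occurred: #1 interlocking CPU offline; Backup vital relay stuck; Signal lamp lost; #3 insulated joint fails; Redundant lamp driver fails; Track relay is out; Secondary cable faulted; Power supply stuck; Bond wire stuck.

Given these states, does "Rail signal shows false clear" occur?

No

Vital path fails [OR]: #1 interlocking CPU offline=not, Backup vital relay stuck=not → no input occurs → does not occur.
Power stage lost [OR]: Signal lamp lost=not, Vital path fails=not, Power supply stuck=not, Redundant lamp driver fails=not → no input occurs → does not occur.
Track circuit fails [AND]: Secondary cable faulted=not, Bond wire stuck=not → not all inputs occur → does not occur.
Signal drive fails [AND]: Axle counter stuck=occurs, Track relay is out=not, Track circuit fails=not, #3 insulated joint fails=not → not all inputs occur → does not occur.
Rail signal shows false clear [OR]: Power stage lost=not, Signal drive fails=not → no input occurs → does not occur.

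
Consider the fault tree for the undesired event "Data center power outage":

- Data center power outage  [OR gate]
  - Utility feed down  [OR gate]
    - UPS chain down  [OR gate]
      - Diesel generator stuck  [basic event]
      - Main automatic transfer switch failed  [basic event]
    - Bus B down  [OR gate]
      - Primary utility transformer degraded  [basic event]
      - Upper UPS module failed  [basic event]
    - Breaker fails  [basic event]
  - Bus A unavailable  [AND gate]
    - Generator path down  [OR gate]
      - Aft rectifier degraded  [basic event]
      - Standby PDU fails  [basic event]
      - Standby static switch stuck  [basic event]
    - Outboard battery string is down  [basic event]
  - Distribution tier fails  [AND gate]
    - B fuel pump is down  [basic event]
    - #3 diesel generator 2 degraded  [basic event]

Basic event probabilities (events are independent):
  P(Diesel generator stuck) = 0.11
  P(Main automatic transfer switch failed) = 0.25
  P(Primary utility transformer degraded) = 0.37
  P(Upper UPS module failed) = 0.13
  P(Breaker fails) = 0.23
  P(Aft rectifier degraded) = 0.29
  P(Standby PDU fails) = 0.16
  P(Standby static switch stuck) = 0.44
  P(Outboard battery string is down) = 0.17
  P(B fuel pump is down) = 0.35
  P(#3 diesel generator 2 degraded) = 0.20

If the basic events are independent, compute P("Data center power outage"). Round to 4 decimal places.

P(UPS chain down) [OR] = 1 − (1−0.11) × (1−0.25) = 0.332500
P(Bus B down) [OR] = 1 − (1−0.37) × (1−0.13) = 0.451900
P(Utility feed down) [OR] = 1 − (1−0.332500) × (1−0.451900) × (1−0.23) = 0.718290
P(Generator path down) [OR] = 1 − (1−0.29) × (1−0.16) × (1−0.44) = 0.666016
P(Bus A unavailable) [AND] = 0.666016 × 0.17 = 0.113223
P(Distribution tier fails) [AND] = 0.35 × 0.20 = 0.070000
P(Data center power outage) [OR] = 1 − (1−0.718290) × (1−0.113223) × (1−0.070000) = 0.767673
Rounded to 4 decimal places: P(Data center power outage) ≈ 0.7677.

0.7677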